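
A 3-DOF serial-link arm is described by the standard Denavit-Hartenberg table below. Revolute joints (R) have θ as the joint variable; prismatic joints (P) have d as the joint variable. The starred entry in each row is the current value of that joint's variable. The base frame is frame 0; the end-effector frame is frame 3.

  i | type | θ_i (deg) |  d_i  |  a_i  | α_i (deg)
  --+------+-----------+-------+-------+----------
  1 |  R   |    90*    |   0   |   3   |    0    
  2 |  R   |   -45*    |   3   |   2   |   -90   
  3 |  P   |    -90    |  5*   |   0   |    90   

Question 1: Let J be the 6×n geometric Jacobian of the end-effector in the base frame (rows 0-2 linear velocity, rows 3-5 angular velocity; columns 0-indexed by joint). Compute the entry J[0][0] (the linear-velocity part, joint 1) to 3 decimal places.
-7.950

axis z_0 = ẑ; lever o_n−o_0 = (-2.1213,7.9497,3.0000)
cross product → J_v[:, 0] = (-7.9497,-2.1213,0.0000)
J_ω[:, 0] = z_0
entry J[0][0] = -7.9497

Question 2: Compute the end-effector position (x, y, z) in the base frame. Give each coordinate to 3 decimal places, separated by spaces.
after link 1: o_1 = (0.0000, 3.0000, 0.0000)
after link 2: o_2 = (1.4142, 4.4142, 3.0000)
after link 3: o_3 = (-2.1213, 7.9497, 3.0000)

-2.121 7.950 3.000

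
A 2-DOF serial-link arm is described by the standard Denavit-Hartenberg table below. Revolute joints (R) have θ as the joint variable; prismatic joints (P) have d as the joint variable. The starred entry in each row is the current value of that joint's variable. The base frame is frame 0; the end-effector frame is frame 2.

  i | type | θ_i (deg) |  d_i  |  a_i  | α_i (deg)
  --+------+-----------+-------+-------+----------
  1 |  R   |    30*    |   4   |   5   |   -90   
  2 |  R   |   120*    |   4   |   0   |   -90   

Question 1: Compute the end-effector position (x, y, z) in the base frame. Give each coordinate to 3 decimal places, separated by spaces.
after link 1: o_1 = (4.3301, 2.5000, 4.0000)
after link 2: o_2 = (2.3301, 5.9641, 4.0000)

2.330 5.964 4.000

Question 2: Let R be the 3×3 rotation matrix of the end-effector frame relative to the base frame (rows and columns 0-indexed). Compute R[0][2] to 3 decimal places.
-0.750

End-effector z-axis (col 2 of R) = (-0.7500,-0.4330,0.5000)
R[0][2] = -0.7500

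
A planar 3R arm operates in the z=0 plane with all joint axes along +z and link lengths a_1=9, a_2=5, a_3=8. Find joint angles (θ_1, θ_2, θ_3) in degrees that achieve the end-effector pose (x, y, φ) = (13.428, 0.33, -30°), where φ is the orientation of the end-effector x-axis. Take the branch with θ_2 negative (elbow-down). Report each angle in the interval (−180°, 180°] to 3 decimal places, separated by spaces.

wrist centre = target − a_3·(cos φ, sin φ) = (6.4998, 4.3300)
cos θ_2 = (60.9963−9²−5²)/(2·9·5) = -0.5000; θ_2 = -120.0028° (elbow-down)
β = atan2(4.3300,6.4998) = 33.6705°; ψ = atan2(-4.3300,6.4998) = -33.6706°
θ_1 = β − ψ = 67.3412°
θ_3 = φ − θ_1 − θ_2 = 22.6616° (wrapped to (-180°,180°])

67.341 -120.003 22.662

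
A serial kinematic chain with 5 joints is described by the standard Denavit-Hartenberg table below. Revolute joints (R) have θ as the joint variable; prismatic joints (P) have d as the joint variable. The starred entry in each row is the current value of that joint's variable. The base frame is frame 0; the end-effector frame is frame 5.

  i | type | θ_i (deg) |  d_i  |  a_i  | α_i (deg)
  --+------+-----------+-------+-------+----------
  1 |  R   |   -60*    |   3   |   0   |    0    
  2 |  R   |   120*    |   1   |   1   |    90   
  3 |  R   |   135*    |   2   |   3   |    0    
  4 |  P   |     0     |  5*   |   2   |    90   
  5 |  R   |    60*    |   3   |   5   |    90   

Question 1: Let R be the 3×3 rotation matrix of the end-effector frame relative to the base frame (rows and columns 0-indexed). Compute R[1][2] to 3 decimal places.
-0.280

End-effector z-axis (col 2 of R) = (-0.7392,-0.2803,0.6124)
R[1][2] = -0.2803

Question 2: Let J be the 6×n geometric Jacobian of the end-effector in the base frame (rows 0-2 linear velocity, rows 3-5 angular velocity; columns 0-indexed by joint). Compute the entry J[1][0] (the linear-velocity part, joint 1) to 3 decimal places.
axis z_0 = ẑ; lever o_n−o_0 = (8.7212,-7.5547,11.4246)
cross product → J_v[:, 0] = (7.5547,8.7212,-0.0000)
J_ω[:, 0] = z_0
entry J[1][0] = 8.7212

8.721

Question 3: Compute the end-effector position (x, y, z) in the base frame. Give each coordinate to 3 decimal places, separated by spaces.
8.721 -7.555 11.425

after link 1: o_1 = (0.0000, 0.0000, 3.0000)
after link 2: o_2 = (0.5000, 0.8660, 4.0000)
after link 3: o_3 = (1.1714, -1.9711, 6.1213)
after link 4: o_4 = (4.7944, -5.6958, 7.5355)
after link 5: o_5 = (8.7212, -7.5547, 11.4246)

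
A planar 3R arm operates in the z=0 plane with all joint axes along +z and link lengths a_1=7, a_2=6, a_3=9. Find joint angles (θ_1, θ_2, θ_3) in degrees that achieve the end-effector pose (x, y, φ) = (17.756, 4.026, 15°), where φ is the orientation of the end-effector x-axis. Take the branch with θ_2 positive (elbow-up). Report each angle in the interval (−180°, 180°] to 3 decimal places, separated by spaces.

wrist centre = target − a_3·(cos φ, sin φ) = (9.0627, 1.6966)
cos θ_2 = (85.0105−7²−6²)/(2·7·6) = 0.0001; θ_2 = 89.9928° (elbow-up)
β = atan2(1.6966,9.0627) = 10.6036°; ψ = atan2(6.0000,7.0007) = 40.5983°
θ_1 = β − ψ = -29.9946°
θ_3 = φ − θ_1 − θ_2 = -44.9982° (wrapped to (-180°,180°])

-29.995 89.993 -44.998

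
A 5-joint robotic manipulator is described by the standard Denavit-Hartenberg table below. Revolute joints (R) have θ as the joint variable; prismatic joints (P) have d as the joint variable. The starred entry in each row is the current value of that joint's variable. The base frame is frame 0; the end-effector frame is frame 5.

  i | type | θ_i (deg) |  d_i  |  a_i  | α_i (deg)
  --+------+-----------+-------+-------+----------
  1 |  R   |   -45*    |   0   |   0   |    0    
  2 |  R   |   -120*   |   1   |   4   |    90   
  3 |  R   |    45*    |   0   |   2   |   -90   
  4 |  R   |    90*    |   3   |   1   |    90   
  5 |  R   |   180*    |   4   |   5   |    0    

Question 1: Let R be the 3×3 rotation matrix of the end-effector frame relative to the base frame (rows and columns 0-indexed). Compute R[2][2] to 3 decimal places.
0.707

End-effector z-axis (col 2 of R) = (-0.6830,-0.1830,0.7071)
R[2][2] = 0.7071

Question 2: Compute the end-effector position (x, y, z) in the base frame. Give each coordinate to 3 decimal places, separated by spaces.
-6.948 2.279 7.364

after link 1: o_1 = (0.0000, 0.0000, 0.0000)
after link 2: o_2 = (-3.8637, -1.0353, 1.0000)
after link 3: o_3 = (-5.2297, -1.4013, 2.4142)
after link 4: o_4 = (-2.9219, -1.8182, 4.5355)
after link 5: o_5 = (-6.9480, 2.2794, 7.3640)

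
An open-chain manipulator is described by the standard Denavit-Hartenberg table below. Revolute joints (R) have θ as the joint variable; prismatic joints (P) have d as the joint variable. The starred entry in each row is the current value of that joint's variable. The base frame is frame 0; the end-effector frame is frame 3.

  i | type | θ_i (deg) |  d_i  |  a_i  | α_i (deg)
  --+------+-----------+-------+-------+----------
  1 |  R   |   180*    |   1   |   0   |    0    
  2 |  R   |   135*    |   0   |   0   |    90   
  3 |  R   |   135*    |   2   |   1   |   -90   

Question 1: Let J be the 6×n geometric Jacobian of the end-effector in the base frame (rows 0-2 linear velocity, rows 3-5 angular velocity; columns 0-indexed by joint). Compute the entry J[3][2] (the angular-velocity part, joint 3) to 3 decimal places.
-0.707

axis z_2 = (-0.7071,-0.7071,0.0000); lever o_n−o_2 = (-1.9142,-0.9142,0.7071)
cross product → J_v[:, 2] = (-0.5000,0.5000,-0.7071)
J_ω[:, 2] = z_2
entry J[3][2] = -0.7071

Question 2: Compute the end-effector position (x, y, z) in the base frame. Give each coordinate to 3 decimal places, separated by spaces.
-1.914 -0.914 1.707

after link 1: o_1 = (0.0000, 0.0000, 1.0000)
after link 2: o_2 = (0.0000, 0.0000, 1.0000)
after link 3: o_3 = (-1.9142, -0.9142, 1.7071)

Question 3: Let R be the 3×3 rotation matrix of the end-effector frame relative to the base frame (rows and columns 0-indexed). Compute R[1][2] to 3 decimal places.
End-effector z-axis (col 2 of R) = (-0.5000,0.5000,-0.7071)
R[1][2] = 0.5000

0.500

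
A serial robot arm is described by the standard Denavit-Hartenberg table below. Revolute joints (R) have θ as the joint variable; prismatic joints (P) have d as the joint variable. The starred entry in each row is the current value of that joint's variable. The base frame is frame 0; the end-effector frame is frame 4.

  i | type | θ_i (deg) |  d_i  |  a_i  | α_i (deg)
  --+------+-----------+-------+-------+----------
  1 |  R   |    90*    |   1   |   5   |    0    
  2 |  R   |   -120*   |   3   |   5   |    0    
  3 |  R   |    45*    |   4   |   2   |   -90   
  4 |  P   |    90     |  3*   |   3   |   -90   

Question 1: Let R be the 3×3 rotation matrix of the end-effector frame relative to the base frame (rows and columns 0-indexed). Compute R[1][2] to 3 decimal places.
End-effector z-axis (col 2 of R) = (-0.9659,-0.2588,-0.0000)
R[1][2] = -0.2588

-0.259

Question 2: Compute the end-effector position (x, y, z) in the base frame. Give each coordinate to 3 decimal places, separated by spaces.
5.486 5.915 5.000

after link 1: o_1 = (0.0000, 5.0000, 1.0000)
after link 2: o_2 = (4.3301, 2.5000, 4.0000)
after link 3: o_3 = (6.2620, 3.0176, 8.0000)
after link 4: o_4 = (5.4855, 5.9154, 5.0000)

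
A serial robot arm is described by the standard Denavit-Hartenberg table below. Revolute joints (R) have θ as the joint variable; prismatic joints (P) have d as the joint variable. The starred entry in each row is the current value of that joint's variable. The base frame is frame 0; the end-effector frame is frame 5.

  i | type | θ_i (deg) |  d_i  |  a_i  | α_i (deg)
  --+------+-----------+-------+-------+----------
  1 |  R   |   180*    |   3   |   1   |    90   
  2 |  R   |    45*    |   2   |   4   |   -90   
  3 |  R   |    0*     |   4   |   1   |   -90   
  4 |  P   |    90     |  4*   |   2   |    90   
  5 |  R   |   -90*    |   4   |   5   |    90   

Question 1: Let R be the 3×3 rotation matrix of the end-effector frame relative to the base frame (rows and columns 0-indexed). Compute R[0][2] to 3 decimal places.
End-effector z-axis (col 2 of R) = (0.7071,0.0000,0.7071)
R[0][2] = 0.7071

0.707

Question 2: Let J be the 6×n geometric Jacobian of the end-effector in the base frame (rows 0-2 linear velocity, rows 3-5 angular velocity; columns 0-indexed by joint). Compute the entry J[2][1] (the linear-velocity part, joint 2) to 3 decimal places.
axis z_1 = (0.0000,1.0000,0.0000); lever o_n−o_1 = (-4.9497,3.0000,7.7782)
cross product → J_v[:, 1] = (7.7782,-0.0000,4.9497)
J_ω[:, 1] = z_1
entry J[2][1] = 4.9497

4.950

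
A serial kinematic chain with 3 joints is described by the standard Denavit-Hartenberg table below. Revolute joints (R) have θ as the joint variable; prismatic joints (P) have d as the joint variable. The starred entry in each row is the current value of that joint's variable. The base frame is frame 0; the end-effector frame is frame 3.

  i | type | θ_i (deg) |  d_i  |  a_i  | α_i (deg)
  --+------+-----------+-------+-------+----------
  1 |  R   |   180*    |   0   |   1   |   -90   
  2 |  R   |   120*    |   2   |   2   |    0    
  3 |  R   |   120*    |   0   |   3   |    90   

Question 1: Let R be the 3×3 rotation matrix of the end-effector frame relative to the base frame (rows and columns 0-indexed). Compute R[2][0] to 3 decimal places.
0.866

End-effector x-axis (col 0 of R) = (0.5000,-0.0000,0.8660)
R[2][0] = 0.8660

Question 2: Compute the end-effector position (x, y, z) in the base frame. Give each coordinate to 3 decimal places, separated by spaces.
after link 1: o_1 = (-1.0000, 0.0000, 0.0000)
after link 2: o_2 = (-0.0000, -2.0000, -1.7321)
after link 3: o_3 = (1.5000, -2.0000, 0.8660)

1.500 -2.000 0.866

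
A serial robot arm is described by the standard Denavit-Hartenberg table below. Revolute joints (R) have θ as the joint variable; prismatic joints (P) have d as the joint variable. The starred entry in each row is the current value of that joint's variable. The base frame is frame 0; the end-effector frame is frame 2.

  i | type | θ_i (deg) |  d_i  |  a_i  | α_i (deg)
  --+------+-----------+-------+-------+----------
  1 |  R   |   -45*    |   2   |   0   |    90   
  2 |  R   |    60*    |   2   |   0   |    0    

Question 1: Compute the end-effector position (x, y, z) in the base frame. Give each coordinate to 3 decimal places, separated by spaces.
-1.414 -1.414 2.000

after link 1: o_1 = (0.0000, 0.0000, 2.0000)
after link 2: o_2 = (-1.4142, -1.4142, 2.0000)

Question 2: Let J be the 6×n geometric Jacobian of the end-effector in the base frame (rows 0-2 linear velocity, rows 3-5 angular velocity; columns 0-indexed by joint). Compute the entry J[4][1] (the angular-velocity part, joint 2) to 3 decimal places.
-0.707

axis z_1 = (-0.7071,-0.7071,0.0000); lever o_n−o_1 = (-1.4142,-1.4142,0.0000)
cross product → J_v[:, 1] = (0.0000,-0.0000,0.0000)
J_ω[:, 1] = z_1
entry J[4][1] = -0.7071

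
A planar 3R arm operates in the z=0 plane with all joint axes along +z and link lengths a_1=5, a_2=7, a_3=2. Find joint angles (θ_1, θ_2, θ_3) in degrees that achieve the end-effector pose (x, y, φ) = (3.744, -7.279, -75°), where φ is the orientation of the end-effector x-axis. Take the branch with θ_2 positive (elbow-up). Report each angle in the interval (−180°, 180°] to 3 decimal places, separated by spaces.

wrist centre = target − a_3·(cos φ, sin φ) = (3.2264, -5.3471)
cos θ_2 = (39.0014−5²−7²)/(2·5·7) = -0.5000; θ_2 = 119.9987° (elbow-up)
β = atan2(-5.3471,3.2264) = -58.8941°; ψ = atan2(6.0623,1.5001) = 76.1010°
θ_1 = β − ψ = -134.9951°
θ_3 = φ − θ_1 − θ_2 = -60.0036° (wrapped to (-180°,180°])

-134.995 119.999 -60.004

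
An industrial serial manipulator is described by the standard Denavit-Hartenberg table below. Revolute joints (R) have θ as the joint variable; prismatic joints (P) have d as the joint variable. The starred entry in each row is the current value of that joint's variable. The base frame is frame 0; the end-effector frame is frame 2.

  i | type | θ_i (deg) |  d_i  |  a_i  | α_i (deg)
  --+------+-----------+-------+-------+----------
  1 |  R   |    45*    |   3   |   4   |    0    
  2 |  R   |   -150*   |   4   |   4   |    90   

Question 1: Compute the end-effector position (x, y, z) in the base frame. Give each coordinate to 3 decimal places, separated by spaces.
after link 1: o_1 = (2.8284, 2.8284, 3.0000)
after link 2: o_2 = (1.7932, -1.0353, 7.0000)

1.793 -1.035 7.000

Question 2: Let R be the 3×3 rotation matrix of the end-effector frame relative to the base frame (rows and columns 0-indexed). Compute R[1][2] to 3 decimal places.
0.259

End-effector z-axis (col 2 of R) = (-0.9659,0.2588,0.0000)
R[1][2] = 0.2588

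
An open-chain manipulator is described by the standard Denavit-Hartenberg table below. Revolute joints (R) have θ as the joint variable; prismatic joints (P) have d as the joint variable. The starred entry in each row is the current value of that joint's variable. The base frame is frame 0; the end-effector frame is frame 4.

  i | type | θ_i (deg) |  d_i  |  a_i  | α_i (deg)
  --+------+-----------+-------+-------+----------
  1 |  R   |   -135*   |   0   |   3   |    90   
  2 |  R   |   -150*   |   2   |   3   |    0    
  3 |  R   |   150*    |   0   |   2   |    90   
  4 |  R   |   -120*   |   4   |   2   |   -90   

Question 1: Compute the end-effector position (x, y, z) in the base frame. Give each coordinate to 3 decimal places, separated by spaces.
-1.181 -0.802 -5.500

after link 1: o_1 = (-2.1213, -2.1213, 0.0000)
after link 2: o_2 = (-1.6984, 1.1300, -1.5000)
after link 3: o_3 = (-3.1126, -0.2842, -1.5000)
after link 4: o_4 = (-1.1808, -0.8018, -5.5000)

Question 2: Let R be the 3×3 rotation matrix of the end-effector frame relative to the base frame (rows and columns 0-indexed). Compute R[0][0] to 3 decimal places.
0.966

End-effector x-axis (col 0 of R) = (0.9659,-0.2588,-0.0000)
R[0][0] = 0.9659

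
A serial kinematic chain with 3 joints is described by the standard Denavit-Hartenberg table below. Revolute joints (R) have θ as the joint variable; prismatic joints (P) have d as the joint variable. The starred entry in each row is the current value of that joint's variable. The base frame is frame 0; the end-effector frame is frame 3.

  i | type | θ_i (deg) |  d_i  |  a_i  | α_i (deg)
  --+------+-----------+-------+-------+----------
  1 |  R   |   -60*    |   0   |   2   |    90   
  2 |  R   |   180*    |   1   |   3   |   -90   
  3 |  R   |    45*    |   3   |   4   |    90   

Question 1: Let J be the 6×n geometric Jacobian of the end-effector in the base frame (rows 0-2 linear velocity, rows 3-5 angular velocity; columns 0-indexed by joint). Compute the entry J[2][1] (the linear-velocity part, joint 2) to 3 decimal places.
-5.828

axis z_1 = (-0.8660,-0.5000,0.0000); lever o_n−o_1 = (-1.3307,5.9618,-3.0000)
cross product → J_v[:, 1] = (1.5000,-2.5981,-5.8284)
J_ω[:, 1] = z_1
entry J[2][1] = -5.8284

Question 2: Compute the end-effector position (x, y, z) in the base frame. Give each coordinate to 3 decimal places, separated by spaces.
after link 1: o_1 = (1.0000, -1.7321, 0.0000)
after link 2: o_2 = (-1.3660, 0.3660, 0.0000)
after link 3: o_3 = (-0.3307, 4.2297, -3.0000)

-0.331 4.230 -3.000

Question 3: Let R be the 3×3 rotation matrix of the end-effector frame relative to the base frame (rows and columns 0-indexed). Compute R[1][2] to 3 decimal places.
0.259

End-effector z-axis (col 2 of R) = (-0.9659,0.2588,0.0000)
R[1][2] = 0.2588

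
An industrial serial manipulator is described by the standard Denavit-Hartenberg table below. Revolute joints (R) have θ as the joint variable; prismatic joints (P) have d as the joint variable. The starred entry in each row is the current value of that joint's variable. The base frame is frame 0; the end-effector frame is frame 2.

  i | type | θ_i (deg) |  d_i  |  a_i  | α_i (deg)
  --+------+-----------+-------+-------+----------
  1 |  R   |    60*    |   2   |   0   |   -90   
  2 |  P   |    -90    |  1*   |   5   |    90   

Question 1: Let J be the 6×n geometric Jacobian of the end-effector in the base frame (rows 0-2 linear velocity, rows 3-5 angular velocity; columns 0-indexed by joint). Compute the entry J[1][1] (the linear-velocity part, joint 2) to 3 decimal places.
0.500

prismatic axis z_1 = (-0.8660,0.5000,0.0000)
J_v[:, 1] = z_1; J_ω[:, 1] = (0,0,0)
entry J[1][1] = 0.5000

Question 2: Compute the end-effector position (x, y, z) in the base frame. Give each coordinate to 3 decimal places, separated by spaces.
after link 1: o_1 = (0.0000, 0.0000, 2.0000)
after link 2: o_2 = (-0.8660, 0.5000, 7.0000)

-0.866 0.500 7.000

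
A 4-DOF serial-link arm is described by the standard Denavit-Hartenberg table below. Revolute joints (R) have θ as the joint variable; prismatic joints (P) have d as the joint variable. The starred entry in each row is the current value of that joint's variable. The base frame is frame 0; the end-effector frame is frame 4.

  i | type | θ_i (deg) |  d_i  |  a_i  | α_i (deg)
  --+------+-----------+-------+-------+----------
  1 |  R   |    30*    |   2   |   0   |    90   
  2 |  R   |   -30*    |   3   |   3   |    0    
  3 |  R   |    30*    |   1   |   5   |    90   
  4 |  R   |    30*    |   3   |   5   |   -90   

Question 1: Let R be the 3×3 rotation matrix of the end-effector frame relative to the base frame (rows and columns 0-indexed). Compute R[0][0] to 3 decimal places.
End-effector x-axis (col 0 of R) = (1.0000,0.0000,0.0000)
R[0][0] = 1.0000

1.000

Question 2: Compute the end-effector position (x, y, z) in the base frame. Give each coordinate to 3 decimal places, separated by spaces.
13.580 0.335 -2.500

after link 1: o_1 = (0.0000, 0.0000, 2.0000)
after link 2: o_2 = (3.7500, -1.2990, 0.5000)
after link 3: o_3 = (8.5801, 0.3349, 0.5000)
after link 4: o_4 = (13.5801, 0.3349, -2.5000)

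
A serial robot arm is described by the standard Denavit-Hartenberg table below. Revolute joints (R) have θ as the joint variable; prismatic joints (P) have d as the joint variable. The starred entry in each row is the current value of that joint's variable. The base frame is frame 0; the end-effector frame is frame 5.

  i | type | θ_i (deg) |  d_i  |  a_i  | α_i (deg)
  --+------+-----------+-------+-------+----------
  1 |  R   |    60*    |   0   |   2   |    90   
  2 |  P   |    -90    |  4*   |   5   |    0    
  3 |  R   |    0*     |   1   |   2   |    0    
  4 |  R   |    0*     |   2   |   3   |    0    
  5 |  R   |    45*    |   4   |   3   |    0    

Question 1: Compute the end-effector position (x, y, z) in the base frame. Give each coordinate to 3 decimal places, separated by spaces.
11.587 -1.931 -12.121

after link 1: o_1 = (1.0000, 1.7321, 0.0000)
after link 2: o_2 = (4.4641, -0.2679, -5.0000)
after link 3: o_3 = (5.3301, -0.7679, -7.0000)
after link 4: o_4 = (7.0622, -1.7679, -10.0000)
after link 5: o_5 = (11.5869, -1.9308, -12.1213)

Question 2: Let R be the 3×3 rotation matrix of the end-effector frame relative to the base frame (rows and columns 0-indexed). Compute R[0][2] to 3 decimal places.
0.866

End-effector z-axis (col 2 of R) = (0.8660,-0.5000,0.0000)
R[0][2] = 0.8660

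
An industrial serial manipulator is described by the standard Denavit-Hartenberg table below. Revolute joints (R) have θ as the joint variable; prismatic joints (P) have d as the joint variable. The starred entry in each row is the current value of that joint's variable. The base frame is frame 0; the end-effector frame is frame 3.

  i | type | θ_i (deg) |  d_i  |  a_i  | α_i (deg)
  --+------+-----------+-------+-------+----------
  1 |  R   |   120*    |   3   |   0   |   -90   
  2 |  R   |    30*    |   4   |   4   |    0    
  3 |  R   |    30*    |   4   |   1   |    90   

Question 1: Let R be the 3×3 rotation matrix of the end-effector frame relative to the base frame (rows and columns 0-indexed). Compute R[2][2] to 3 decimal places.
0.500

End-effector z-axis (col 2 of R) = (-0.4330,0.7500,0.5000)
R[2][2] = 0.5000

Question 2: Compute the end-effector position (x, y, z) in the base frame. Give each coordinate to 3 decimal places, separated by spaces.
-8.910 -0.567 0.134

after link 1: o_1 = (0.0000, 0.0000, 3.0000)
after link 2: o_2 = (-5.1962, 1.0000, 1.0000)
after link 3: o_3 = (-8.9103, -0.5670, 0.1340)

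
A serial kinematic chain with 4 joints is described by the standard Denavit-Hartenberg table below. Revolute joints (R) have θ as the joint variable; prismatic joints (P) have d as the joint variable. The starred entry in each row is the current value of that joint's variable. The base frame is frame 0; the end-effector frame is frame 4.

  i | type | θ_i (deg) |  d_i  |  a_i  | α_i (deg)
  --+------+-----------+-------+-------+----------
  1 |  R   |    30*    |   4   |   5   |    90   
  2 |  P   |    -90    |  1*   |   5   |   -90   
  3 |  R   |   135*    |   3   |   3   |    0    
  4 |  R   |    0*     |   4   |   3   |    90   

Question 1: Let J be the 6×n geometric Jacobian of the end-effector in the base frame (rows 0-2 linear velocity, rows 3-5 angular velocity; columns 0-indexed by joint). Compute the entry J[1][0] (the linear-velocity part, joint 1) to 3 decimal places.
axis z_0 = ẑ; lever o_n−o_0 = (8.7710,8.8082,3.2426)
cross product → J_v[:, 0] = (-8.8082,8.7710,0.0000)
J_ω[:, 0] = z_0
entry J[1][0] = 8.7710

8.771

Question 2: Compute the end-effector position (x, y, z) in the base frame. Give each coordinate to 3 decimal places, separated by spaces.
8.771 8.808 3.243

after link 1: o_1 = (4.3301, 2.5000, 4.0000)
after link 2: o_2 = (4.8301, 1.6340, -1.0000)
after link 3: o_3 = (6.3675, 4.9711, 1.1213)
after link 4: o_4 = (8.7710, 8.8082, 3.2426)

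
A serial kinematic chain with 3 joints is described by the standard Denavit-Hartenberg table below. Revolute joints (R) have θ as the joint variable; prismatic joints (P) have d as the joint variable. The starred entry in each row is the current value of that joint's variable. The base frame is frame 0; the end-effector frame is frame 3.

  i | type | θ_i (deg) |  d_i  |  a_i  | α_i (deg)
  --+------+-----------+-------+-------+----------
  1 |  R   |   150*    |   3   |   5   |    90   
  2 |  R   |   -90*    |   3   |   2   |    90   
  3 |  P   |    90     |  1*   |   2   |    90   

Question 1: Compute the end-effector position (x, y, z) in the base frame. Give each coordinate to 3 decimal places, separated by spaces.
-0.964 6.330 1.000

after link 1: o_1 = (-4.3301, 2.5000, 3.0000)
after link 2: o_2 = (-2.8301, 5.0981, 1.0000)
after link 3: o_3 = (-0.9641, 6.3301, 1.0000)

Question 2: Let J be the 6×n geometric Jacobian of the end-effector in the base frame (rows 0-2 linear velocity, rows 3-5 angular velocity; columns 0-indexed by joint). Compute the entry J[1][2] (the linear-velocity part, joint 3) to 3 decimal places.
-0.500

prismatic axis z_2 = (0.8660,-0.5000,-0.0000)
J_v[:, 2] = z_2; J_ω[:, 2] = (0,0,0)
entry J[1][2] = -0.5000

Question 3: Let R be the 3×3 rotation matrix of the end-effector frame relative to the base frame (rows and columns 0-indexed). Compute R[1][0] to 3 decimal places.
0.866

End-effector x-axis (col 0 of R) = (0.5000,0.8660,0.0000)
R[1][0] = 0.8660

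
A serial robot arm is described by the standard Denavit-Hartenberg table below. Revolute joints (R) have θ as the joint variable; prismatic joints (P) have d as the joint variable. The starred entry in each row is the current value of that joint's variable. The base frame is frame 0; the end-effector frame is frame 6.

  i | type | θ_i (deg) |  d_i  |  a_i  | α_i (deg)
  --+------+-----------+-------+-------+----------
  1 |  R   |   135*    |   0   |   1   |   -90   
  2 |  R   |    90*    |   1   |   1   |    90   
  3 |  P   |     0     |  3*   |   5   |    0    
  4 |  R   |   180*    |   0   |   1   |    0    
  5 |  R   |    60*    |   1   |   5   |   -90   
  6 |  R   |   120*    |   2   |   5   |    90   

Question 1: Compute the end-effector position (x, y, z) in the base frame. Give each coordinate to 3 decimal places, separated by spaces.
after link 1: o_1 = (-0.7071, 0.7071, 0.0000)
after link 2: o_2 = (-1.4142, 0.0000, -1.0000)
after link 3: o_3 = (-3.5355, 2.1213, -6.0000)
after link 4: o_4 = (-3.5355, 2.1213, -5.0000)
after link 5: o_5 = (-1.1808, 5.8903, -2.5000)
after link 6: o_6 = (1.0573, 2.0046, -5.4821)

1.057 2.005 -5.482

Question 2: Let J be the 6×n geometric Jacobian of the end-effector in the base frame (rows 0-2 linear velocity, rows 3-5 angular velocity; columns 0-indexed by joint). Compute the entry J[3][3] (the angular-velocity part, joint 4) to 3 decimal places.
-0.707

axis z_3 = (-0.7071,0.7071,0.0000); lever o_n−o_3 = (4.5928,-0.1167,0.5179)
cross product → J_v[:, 3] = (0.3662,0.3662,-3.1651)
J_ω[:, 3] = z_3
entry J[3][3] = -0.7071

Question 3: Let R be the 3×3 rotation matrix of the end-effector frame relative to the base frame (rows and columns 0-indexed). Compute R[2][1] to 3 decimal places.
End-effector y-axis (col 1 of R) = (0.3536,0.3536,-0.8660)
R[2][1] = -0.8660

-0.866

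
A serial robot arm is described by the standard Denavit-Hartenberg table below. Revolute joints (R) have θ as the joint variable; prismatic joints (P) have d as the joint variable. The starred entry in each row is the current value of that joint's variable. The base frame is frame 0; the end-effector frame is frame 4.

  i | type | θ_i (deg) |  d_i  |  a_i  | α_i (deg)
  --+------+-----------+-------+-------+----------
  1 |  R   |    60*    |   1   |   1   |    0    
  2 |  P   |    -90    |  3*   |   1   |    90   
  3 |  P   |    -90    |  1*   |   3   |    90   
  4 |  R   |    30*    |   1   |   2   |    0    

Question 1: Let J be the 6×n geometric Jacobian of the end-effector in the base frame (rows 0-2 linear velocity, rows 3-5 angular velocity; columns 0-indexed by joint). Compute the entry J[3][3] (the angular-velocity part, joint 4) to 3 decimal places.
axis z_3 = (-0.8660,0.5000,-0.0000); lever o_n−o_3 = (-1.3660,-0.3660,-1.7321)
cross product → J_v[:, 3] = (-0.8660,-1.5000,1.0000)
J_ω[:, 3] = z_3
entry J[3][3] = -0.8660

-0.866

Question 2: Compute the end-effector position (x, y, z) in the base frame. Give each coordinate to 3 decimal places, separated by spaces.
-0.500 -0.866 -0.732

after link 1: o_1 = (0.5000, 0.8660, 1.0000)
after link 2: o_2 = (1.3660, 0.3660, 4.0000)
after link 3: o_3 = (0.8660, -0.5000, 1.0000)
after link 4: o_4 = (-0.5000, -0.8660, -0.7321)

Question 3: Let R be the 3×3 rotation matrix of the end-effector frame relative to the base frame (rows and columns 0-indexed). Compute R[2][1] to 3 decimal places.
End-effector y-axis (col 1 of R) = (-0.4330,-0.7500,0.5000)
R[2][1] = 0.5000

0.500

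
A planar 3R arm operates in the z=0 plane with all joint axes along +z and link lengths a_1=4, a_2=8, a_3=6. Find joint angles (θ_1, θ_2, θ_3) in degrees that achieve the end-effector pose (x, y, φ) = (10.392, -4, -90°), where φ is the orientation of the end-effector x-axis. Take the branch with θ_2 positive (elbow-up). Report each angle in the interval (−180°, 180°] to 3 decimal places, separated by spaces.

-30.004 60.007 -120.002

wrist centre = target − a_3·(cos φ, sin φ) = (10.3920, 2.0000)
cos θ_2 = (111.9937−4²−8²)/(2·4·8) = 0.4999; θ_2 = 60.0065° (elbow-up)
β = atan2(2.0000,10.3920) = 10.8937°; ψ = atan2(6.9287,7.9992) = 40.8981°
θ_1 = β − ψ = -30.0044°
θ_3 = φ − θ_1 − θ_2 = -120.0022° (wrapped to (-180°,180°])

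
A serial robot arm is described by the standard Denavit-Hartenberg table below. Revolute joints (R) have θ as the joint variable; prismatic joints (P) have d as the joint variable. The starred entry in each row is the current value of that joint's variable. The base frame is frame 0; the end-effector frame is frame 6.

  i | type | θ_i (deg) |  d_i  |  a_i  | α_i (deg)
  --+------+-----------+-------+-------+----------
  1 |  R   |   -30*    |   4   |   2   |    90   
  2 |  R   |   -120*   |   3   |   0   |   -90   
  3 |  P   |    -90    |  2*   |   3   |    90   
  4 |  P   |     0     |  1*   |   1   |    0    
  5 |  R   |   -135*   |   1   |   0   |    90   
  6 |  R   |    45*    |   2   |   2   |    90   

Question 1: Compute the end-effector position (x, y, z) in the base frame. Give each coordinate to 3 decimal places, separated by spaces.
2.728 -6.870 5.750

after link 1: o_1 = (1.7321, -1.0000, 4.0000)
after link 2: o_2 = (0.2321, -3.5981, 4.0000)
after link 3: o_3 = (0.2321, -7.0622, 3.0000)
after link 4: o_4 = (0.1651, -8.1782, 3.8660)
after link 5: o_5 = (0.5981, -8.4282, 4.7321)
after link 6: o_6 = (2.7282, -6.8703, 5.7497)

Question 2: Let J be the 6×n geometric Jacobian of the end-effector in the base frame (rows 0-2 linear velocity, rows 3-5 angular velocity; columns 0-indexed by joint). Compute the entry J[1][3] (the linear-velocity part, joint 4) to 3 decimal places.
prismatic axis z_3 = (0.4330,-0.2500,0.8660)
J_v[:, 3] = z_3; J_ω[:, 3] = (0,0,0)
entry J[1][3] = -0.2500

-0.250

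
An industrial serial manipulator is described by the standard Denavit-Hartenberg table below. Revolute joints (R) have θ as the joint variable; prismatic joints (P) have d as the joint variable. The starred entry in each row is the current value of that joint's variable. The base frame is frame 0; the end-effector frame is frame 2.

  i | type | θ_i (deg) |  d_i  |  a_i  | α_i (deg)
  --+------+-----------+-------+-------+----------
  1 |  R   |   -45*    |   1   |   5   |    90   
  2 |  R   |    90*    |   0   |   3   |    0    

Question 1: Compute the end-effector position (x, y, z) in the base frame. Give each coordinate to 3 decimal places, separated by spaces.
after link 1: o_1 = (3.5355, -3.5355, 1.0000)
after link 2: o_2 = (3.5355, -3.5355, 4.0000)

3.536 -3.536 4.000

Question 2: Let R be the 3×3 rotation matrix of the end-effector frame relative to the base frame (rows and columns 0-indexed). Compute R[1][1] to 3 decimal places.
0.707

End-effector y-axis (col 1 of R) = (-0.7071,0.7071,0.0000)
R[1][1] = 0.7071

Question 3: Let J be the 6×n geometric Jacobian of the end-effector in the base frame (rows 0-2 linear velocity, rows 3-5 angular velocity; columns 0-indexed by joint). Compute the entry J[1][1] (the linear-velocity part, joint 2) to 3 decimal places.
axis z_1 = (-0.7071,-0.7071,0.0000); lever o_n−o_1 = (0.0000,0.0000,3.0000)
cross product → J_v[:, 1] = (-2.1213,2.1213,0.0000)
J_ω[:, 1] = z_1
entry J[1][1] = 2.1213

2.121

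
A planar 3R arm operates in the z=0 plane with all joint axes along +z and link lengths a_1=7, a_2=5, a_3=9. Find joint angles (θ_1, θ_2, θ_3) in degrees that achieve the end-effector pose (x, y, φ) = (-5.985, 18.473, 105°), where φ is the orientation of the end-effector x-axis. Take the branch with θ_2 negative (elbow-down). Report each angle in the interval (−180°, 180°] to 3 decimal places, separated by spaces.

wrist centre = target − a_3·(cos φ, sin φ) = (-3.6556, 9.7797)
cos θ_2 = (109.0055−7²−5²)/(2·7·5) = 0.5001; θ_2 = -59.9948° (elbow-down)
β = atan2(9.7797,-3.6556) = 110.4957°; ψ = atan2(-4.3299,9.5004) = -24.5016°
θ_1 = β − ψ = 134.9973°
θ_3 = φ − θ_1 − θ_2 = 29.9975° (wrapped to (-180°,180°])

134.997 -59.995 29.997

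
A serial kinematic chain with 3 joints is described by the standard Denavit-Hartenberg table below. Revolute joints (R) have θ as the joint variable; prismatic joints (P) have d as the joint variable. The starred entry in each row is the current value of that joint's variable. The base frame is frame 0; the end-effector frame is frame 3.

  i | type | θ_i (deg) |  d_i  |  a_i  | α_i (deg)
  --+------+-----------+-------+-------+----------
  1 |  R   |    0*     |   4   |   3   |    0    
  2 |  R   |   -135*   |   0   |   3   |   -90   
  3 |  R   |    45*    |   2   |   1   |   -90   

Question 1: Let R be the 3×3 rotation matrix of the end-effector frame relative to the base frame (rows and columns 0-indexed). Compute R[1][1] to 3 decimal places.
End-effector y-axis (col 1 of R) = (-0.7071,0.7071,-0.0000)
R[1][1] = 0.7071

0.707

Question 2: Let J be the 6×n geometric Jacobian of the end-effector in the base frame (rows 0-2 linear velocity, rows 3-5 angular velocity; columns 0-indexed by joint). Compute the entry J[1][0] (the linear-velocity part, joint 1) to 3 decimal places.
1.793

axis z_0 = ẑ; lever o_n−o_0 = (1.7929,-4.0355,3.2929)
cross product → J_v[:, 0] = (4.0355,1.7929,-0.0000)
J_ω[:, 0] = z_0
entry J[1][0] = 1.7929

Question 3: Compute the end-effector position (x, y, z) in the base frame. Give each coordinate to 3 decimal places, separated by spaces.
1.793 -4.036 3.293

after link 1: o_1 = (3.0000, 0.0000, 4.0000)
after link 2: o_2 = (0.8787, -2.1213, 4.0000)
after link 3: o_3 = (1.7929, -4.0355, 3.2929)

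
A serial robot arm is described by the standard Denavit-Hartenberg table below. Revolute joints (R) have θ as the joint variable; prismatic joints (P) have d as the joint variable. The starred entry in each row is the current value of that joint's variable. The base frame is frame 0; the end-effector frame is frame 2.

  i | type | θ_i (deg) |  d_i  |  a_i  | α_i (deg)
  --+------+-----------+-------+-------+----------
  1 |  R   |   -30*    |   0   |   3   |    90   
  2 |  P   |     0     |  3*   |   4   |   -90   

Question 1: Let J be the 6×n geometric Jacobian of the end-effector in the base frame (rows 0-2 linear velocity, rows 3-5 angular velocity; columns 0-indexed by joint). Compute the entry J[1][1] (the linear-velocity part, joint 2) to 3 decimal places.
-0.866

prismatic axis z_1 = (-0.5000,-0.8660,0.0000)
J_v[:, 1] = z_1; J_ω[:, 1] = (0,0,0)
entry J[1][1] = -0.8660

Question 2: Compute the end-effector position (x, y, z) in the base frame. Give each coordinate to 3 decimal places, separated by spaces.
4.562 -6.098 0.000

after link 1: o_1 = (2.5981, -1.5000, 0.0000)
after link 2: o_2 = (4.5622, -6.0981, 0.0000)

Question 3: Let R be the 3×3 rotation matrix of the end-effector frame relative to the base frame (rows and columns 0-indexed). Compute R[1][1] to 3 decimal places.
0.866

End-effector y-axis (col 1 of R) = (0.5000,0.8660,0.0000)
R[1][1] = 0.8660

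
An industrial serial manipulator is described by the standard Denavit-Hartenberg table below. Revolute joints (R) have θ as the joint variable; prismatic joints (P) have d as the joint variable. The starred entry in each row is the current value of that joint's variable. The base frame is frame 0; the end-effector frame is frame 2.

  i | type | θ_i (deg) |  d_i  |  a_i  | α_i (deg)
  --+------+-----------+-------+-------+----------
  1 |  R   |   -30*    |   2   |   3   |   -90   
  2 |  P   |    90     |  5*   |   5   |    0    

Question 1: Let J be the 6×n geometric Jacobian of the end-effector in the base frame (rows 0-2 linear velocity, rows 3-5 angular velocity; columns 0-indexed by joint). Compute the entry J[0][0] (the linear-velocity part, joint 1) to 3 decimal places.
axis z_0 = ẑ; lever o_n−o_0 = (5.0981,2.8301,-3.0000)
cross product → J_v[:, 0] = (-2.8301,5.0981,0.0000)
J_ω[:, 0] = z_0
entry J[0][0] = -2.8301

-2.830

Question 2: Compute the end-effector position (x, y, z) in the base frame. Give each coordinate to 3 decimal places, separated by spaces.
after link 1: o_1 = (2.5981, -1.5000, 2.0000)
after link 2: o_2 = (5.0981, 2.8301, -3.0000)

5.098 2.830 -3.000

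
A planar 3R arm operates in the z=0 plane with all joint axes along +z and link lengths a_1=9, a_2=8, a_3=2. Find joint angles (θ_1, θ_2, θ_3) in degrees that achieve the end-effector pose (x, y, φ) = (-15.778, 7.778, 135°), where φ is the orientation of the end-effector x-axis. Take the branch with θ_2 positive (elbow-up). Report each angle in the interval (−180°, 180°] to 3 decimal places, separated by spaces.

wrist centre = target − a_3·(cos φ, sin φ) = (-14.3638, 6.3638)
cos θ_2 = (246.8161−9²−8²)/(2·9·8) = 0.7071; θ_2 = 45.0041° (elbow-up)
β = atan2(6.3638,-14.3638) = 156.1046°; ψ = atan2(5.6573,14.6565) = 21.1061°
θ_1 = β − ψ = 134.9984°
θ_3 = φ − θ_1 − θ_2 = -45.0025° (wrapped to (-180°,180°])

134.998 45.004 -45.003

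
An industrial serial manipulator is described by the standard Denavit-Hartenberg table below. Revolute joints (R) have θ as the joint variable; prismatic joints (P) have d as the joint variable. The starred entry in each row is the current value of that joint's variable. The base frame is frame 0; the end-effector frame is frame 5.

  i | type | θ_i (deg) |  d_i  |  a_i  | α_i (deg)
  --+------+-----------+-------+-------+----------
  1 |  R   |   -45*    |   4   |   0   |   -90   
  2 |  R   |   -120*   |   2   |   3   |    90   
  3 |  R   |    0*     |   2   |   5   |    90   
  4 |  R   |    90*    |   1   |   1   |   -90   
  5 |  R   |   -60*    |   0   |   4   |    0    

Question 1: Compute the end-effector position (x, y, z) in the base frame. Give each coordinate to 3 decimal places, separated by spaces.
after link 1: o_1 = (0.0000, 0.0000, 4.0000)
after link 2: o_2 = (0.3536, 2.4749, 6.5981)
after link 3: o_3 = (-2.6390, 5.4674, 9.9282)
after link 4: o_4 = (-3.9584, 5.3727, 9.4282)
after link 5: o_5 = (-7.6327, 4.1479, 8.4282)

-7.633 4.148 8.428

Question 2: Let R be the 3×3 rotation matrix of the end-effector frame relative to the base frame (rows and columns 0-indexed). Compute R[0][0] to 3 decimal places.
End-effector x-axis (col 0 of R) = (-0.9186,-0.3062,-0.2500)
R[0][0] = -0.9186

-0.919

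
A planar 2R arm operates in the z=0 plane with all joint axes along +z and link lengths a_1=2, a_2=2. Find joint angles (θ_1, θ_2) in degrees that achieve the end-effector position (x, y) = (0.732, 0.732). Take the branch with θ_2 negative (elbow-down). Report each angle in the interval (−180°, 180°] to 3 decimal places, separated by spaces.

120.001 -150.002

cos θ_2 = (1.0716−2²−2²)/(2·2·2) = -0.8660; θ_2 = -150.0021° (elbow-down)
β = atan2(0.7320,0.7320) = 45.0000°; ψ = atan2(-0.9999,0.2679) = -75.0011°
θ_1 = β − ψ = 120.0011°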